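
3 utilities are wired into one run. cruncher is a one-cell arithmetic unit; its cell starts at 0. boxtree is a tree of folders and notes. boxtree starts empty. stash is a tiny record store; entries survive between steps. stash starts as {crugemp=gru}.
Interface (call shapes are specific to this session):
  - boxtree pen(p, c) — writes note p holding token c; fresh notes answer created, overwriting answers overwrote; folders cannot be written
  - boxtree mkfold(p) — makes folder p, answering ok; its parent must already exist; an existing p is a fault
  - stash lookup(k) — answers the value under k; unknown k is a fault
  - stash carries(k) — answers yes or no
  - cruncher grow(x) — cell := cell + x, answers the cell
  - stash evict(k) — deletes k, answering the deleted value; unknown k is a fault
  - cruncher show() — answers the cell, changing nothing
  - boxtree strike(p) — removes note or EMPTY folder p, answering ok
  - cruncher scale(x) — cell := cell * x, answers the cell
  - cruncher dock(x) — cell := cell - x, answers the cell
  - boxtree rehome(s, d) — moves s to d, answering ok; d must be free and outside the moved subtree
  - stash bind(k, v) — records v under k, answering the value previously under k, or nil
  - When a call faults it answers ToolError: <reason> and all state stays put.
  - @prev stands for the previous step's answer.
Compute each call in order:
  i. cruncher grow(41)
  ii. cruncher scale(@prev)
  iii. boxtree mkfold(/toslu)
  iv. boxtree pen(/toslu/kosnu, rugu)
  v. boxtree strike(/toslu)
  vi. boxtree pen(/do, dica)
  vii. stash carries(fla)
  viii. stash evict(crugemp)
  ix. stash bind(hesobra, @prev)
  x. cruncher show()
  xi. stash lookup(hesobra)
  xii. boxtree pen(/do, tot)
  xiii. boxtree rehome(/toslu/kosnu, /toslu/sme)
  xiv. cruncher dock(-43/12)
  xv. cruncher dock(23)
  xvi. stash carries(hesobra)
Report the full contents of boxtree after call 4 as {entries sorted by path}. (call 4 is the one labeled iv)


Answer: {toslu/, toslu/kosnu=rugu}

Derivation:
CALL cruncher grow[x: 41]
RET  41
CALL cruncher scale[x: @prev]
RET  1681
CALL boxtree mkfold[p: /toslu]
RET  ok
CALL boxtree pen[p: /toslu/kosnu; c: rugu]
RET  created
CALL boxtree strike[p: /toslu]
RET  ToolError: not empty
CALL boxtree pen[p: /do; c: dica]
RET  created
CALL stash carries[k: fla]
RET  no
CALL stash evict[k: crugemp]
RET  gru
CALL stash bind[k: hesobra; v: @prev]
RET  nil
CALL cruncher show[]
RET  1681
CALL stash lookup[k: hesobra]
RET  gru
CALL boxtree pen[p: /do; c: tot]
RET  overwrote
CALL boxtree rehome[s: /toslu/kosnu; d: /toslu/sme]
RET  ok
CALL cruncher dock[x: -43/12]
RET  20215/12
CALL cruncher dock[x: 23]
RET  19939/12
CALL stash carries[k: hesobra]
RET  yes


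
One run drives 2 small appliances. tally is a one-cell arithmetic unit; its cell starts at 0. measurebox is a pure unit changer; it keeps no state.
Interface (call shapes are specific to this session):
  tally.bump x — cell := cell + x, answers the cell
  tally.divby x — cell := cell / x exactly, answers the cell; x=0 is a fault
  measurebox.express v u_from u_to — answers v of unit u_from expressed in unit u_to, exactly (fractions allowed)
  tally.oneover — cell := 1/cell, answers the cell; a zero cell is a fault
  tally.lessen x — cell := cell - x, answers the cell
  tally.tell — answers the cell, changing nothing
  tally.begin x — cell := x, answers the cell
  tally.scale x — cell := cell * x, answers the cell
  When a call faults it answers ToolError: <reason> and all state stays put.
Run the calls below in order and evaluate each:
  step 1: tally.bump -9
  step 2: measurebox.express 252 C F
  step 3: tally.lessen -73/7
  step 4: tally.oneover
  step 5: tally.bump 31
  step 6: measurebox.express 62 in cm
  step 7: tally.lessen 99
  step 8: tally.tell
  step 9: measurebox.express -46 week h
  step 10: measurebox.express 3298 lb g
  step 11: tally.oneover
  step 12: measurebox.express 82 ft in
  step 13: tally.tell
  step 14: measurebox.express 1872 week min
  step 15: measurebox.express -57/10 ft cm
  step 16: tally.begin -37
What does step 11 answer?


Answer: -10/673

Derivation:
>>> tally.bump x: -9
[out] -9
>>> measurebox.express v: 252 u_from: C u_to: F
[out] 2428/5
>>> tally.lessen x: -73/7
[out] 10/7
>>> tally.oneover
[out] 7/10
>>> tally.bump x: 31
[out] 317/10
>>> measurebox.express v: 62 u_from: in u_to: cm
[out] 3937/25
>>> tally.lessen x: 99
[out] -673/10
>>> tally.tell
[out] -673/10
>>> measurebox.express v: -46 u_from: week u_to: h
[out] -7728
>>> measurebox.express v: 3298 u_from: lb u_to: g
[out] 74797381813/50000
>>> tally.oneover
[out] -10/673
>>> measurebox.express v: 82 u_from: ft u_to: in
[out] 984
>>> tally.tell
[out] -10/673
>>> measurebox.express v: 1872 u_from: week u_to: min
[out] 18869760
>>> measurebox.express v: -57/10 u_from: ft u_to: cm
[out] -21717/125
>>> tally.begin x: -37
[out] -37


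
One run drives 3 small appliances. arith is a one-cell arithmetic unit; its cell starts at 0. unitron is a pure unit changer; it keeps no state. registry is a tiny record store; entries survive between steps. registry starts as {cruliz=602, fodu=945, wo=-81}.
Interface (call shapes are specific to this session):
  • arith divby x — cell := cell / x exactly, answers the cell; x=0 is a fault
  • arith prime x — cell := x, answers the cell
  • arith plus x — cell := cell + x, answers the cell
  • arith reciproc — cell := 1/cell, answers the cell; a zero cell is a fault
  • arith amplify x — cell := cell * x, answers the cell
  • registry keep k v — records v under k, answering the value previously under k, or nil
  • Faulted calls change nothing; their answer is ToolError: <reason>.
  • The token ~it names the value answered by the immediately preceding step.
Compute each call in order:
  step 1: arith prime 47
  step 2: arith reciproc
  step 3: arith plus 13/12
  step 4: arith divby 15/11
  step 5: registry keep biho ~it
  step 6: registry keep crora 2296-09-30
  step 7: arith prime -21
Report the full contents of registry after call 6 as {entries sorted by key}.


Answer: {biho=6853/8460, crora=2296-09-30, cruliz=602, fodu=945, wo=-81}

Derivation:
> arith prime x='47'
:: 47
> arith reciproc
:: 1/47
> arith plus x='13/12'
:: 623/564
> arith divby x='15/11'
:: 6853/8460
> registry keep k='biho' v='~it'
:: nil
> registry keep k='crora' v='2296-09-30'
:: nil
> arith prime x='-21'
:: -21


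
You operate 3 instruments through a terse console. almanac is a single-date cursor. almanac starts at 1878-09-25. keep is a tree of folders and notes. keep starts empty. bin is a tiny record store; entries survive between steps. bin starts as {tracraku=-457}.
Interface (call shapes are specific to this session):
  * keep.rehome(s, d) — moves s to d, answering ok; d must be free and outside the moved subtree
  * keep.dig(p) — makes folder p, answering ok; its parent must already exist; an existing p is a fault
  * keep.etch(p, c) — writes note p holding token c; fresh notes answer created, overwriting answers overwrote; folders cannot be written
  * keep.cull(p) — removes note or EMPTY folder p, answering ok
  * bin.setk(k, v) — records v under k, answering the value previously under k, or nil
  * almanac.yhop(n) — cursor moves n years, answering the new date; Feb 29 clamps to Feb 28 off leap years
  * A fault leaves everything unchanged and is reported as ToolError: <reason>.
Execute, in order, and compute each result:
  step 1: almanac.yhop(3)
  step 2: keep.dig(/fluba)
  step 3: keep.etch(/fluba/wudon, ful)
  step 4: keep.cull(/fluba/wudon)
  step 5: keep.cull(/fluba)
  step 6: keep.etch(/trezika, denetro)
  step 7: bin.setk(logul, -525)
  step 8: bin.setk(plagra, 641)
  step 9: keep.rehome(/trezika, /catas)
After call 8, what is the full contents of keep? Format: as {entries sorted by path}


→ yhop(n=3)
← 1881-09-25
→ dig(p=/fluba)
← ok
→ etch(p=/fluba/wudon, c=ful)
← created
→ cull(p=/fluba/wudon)
← ok
→ cull(p=/fluba)
← ok
→ etch(p=/trezika, c=denetro)
← created
→ setk(k=logul, v=-525)
← nil
→ setk(k=plagra, v=641)
← nil
→ rehome(s=/trezika, d=/catas)
← ok

Answer: {trezika=denetro}


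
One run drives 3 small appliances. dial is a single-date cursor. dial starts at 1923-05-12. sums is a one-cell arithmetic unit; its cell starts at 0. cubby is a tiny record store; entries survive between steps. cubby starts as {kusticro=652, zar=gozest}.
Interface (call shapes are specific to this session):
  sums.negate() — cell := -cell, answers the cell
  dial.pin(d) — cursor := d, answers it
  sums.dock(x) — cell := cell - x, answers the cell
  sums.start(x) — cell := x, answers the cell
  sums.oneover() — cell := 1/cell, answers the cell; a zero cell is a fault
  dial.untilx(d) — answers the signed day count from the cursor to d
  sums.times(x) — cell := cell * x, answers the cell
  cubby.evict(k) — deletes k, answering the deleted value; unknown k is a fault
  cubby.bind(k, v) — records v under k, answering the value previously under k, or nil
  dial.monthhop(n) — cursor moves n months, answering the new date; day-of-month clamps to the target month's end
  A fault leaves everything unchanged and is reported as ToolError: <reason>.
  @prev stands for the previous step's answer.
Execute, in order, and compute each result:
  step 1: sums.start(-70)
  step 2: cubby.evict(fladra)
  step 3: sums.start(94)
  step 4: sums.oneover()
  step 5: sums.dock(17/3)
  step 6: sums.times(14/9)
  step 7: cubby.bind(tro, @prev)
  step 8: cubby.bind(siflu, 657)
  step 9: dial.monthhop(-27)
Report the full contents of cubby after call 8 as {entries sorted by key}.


// 1. start(x='-70') => -70
// 2. evict(k='fladra') => ToolError: no such key fladra
// 3. start(x='94') => 94
// 4. oneover() => 1/94
// 5. dock(x='17/3') => -1595/282
// 6. times(x='14/9') => -11165/1269
// 7. bind(k='tro', v='@prev') => nil
// 8. bind(k='siflu', v='657') => nil
// 9. monthhop(n='-27') => 1921-02-12

Answer: {kusticro=652, siflu=657, tro=-11165/1269, zar=gozest}


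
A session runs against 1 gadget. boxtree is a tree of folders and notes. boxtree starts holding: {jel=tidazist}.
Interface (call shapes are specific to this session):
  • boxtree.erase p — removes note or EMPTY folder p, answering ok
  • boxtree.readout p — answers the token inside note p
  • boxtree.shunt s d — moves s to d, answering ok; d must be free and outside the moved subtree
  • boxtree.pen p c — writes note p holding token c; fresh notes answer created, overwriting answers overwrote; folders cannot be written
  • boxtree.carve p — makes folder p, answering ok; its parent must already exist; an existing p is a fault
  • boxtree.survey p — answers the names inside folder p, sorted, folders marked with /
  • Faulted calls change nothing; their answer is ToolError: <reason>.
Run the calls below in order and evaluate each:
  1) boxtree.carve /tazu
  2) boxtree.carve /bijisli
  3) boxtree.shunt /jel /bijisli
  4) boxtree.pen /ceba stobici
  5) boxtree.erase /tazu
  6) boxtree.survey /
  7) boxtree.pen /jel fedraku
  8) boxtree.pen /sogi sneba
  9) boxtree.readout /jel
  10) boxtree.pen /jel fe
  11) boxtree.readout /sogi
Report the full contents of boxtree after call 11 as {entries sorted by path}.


Answer: {bijisli/, ceba=stobici, jel=fe, sogi=sneba}

Derivation:
→ carve(/tazu)
← ok
→ carve(/bijisli)
← ok
→ shunt(/jel, /bijisli)
← ToolError: exists
→ pen(/ceba, stobici)
← created
→ erase(/tazu)
← ok
→ survey(/)
← [bijisli/, ceba, jel]
→ pen(/jel, fedraku)
← overwrote
→ pen(/sogi, sneba)
← created
→ readout(/jel)
← fedraku
→ pen(/jel, fe)
← overwrote
→ readout(/sogi)
← sneba


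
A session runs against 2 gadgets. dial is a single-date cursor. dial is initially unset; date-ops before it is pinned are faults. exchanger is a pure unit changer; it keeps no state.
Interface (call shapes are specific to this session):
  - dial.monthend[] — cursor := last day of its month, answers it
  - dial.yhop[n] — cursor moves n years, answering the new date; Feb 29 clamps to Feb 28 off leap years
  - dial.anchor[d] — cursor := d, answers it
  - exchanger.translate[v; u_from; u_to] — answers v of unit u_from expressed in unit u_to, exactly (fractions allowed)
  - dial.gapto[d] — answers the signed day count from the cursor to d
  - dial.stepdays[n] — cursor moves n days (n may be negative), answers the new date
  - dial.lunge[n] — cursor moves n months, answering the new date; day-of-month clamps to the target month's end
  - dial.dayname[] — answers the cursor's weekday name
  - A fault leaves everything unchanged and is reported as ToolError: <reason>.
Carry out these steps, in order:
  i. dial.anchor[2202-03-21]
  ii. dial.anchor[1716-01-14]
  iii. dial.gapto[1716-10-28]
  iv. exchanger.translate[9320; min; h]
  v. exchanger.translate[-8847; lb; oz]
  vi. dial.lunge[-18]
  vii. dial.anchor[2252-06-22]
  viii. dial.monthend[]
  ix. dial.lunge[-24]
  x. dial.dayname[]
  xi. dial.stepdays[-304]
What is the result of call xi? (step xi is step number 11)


% anchor(2202-03-21) : 2202-03-21
% anchor(1716-01-14) : 1716-01-14
% gapto(1716-10-28) : 288
% translate(9320, min, h) : 466/3
% translate(-8847, lb, oz) : -141552
% lunge(-18) : 1714-07-14
% anchor(2252-06-22) : 2252-06-22
% monthend() : 2252-06-30
% lunge(-24) : 2250-06-30
% dayname() : Sunday
% stepdays(-304) : 2249-08-30

Answer: 2249-08-30


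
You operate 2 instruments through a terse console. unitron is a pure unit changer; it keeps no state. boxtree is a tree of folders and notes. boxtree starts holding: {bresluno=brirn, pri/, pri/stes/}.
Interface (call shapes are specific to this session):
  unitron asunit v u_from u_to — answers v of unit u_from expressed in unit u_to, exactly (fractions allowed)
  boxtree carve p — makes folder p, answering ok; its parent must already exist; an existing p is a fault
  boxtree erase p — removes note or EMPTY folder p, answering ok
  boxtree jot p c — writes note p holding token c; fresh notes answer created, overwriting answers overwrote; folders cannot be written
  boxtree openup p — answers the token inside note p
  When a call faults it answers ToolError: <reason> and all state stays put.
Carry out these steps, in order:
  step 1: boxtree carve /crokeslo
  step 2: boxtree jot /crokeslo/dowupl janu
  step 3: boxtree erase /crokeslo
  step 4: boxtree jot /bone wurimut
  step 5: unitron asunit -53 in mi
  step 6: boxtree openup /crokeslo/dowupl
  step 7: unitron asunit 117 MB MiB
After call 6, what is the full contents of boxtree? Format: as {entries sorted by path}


> boxtree carve /crokeslo
:: ok
> boxtree jot /crokeslo/dowupl janu
:: created
> boxtree erase /crokeslo
:: ToolError: not empty
> boxtree jot /bone wurimut
:: created
> unitron asunit -53 in mi
:: -53/63360
> boxtree openup /crokeslo/dowupl
:: janu
> unitron asunit 117 MB MiB
:: 1828125/16384

Answer: {bone=wurimut, bresluno=brirn, crokeslo/, crokeslo/dowupl=janu, pri/, pri/stes/}


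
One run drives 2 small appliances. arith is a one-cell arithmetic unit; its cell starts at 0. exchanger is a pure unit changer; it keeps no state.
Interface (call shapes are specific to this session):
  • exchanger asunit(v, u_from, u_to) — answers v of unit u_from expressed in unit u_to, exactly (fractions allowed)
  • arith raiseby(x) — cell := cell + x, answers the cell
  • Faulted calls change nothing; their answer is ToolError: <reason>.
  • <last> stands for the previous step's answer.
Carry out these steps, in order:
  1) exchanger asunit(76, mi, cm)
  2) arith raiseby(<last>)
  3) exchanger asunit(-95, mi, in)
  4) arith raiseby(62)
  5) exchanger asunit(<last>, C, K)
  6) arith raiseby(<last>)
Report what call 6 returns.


>>> exchanger asunit v='76' u_from='mi' u_to='cm'
  61155072/5
>>> arith raiseby x='<last>'
  61155072/5
>>> exchanger asunit v='-95' u_from='mi' u_to='in'
  -6019200
>>> arith raiseby x='62'
  61155382/5
>>> exchanger asunit v='<last>' u_from='C' u_to='K'
  244626991/20
>>> arith raiseby x='<last>'
  489248519/20

Answer: 489248519/20


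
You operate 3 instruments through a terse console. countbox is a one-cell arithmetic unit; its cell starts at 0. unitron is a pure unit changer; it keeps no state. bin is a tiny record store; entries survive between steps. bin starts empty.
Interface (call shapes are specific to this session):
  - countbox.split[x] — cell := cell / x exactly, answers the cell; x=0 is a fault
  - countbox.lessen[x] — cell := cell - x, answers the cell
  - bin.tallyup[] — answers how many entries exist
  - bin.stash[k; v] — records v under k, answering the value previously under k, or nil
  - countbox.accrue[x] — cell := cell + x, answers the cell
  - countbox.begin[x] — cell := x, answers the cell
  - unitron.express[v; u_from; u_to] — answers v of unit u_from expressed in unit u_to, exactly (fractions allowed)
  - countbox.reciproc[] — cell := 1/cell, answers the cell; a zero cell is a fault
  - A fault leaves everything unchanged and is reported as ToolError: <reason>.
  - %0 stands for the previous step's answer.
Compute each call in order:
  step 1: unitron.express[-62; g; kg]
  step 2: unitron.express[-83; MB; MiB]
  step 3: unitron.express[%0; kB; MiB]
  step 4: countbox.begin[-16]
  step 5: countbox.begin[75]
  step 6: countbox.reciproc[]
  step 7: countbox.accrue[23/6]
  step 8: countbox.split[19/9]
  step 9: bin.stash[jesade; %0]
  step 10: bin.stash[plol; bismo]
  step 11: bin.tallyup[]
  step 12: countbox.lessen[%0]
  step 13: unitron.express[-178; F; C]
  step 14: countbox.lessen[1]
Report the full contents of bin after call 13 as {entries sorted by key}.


Answer: {jesade=1731/950, plol=bismo}

Derivation:
Invoking unitron.express using v: -62, u_from: g, u_to: kg, and see -31/500.
I invoke unitron.express using v: -83, u_from: MB, u_to: MiB: -1296875/16384.
Calling unitron.express using v: %0, u_from: kB, u_to: MiB, — result: -162109375/2147483648.
Calling countbox.begin using x: -16, — result: -16.
I use countbox.begin using x: 75, and see 75.
Calling countbox.reciproc, giving 1/75.
I invoke countbox.accrue using x: 23/6, → 577/150.
Then countbox.split using x: 19/9, giving 1731/950.
Next I call bin.stash using k: jesade, v: %0, giving nil.
Invoking bin.stash using k: plol, v: bismo, and get nil.
Now I run bin.tallyup, giving 2.
Then countbox.lessen using x: %0, yielding -169/950.
I call unitron.express using v: -178, u_from: F, u_to: C, which returns -350/3.
I use countbox.lessen using x: 1: -1119/950.


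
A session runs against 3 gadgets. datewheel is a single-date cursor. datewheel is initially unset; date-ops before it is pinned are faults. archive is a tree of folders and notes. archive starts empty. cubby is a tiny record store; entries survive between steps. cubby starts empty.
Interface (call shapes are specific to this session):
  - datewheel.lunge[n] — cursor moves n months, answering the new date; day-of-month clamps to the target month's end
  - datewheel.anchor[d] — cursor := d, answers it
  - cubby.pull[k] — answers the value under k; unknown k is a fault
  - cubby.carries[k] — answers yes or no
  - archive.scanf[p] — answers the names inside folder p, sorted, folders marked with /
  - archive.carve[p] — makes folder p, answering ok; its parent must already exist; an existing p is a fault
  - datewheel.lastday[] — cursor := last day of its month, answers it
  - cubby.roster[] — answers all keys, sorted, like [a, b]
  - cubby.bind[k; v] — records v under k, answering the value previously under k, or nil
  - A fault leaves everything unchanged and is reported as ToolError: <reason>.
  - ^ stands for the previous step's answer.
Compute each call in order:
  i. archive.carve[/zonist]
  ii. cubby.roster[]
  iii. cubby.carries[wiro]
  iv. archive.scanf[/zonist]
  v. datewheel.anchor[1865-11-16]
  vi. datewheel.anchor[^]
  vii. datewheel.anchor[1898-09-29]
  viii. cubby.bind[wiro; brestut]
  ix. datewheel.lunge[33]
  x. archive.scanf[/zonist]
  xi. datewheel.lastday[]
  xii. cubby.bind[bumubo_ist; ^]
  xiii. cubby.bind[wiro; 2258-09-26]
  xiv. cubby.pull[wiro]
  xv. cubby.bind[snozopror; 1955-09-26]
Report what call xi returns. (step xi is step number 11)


·→ archive.carve(p=/zonist)
·← ok
·→ cubby.roster()
·← []
·→ cubby.carries(k=wiro)
·← no
·→ archive.scanf(p=/zonist)
·← []
·→ datewheel.anchor(d=1865-11-16)
·← 1865-11-16
·→ datewheel.anchor(d=^)
·← 1865-11-16
·→ datewheel.anchor(d=1898-09-29)
·← 1898-09-29
·→ cubby.bind(k=wiro, v=brestut)
·← nil
·→ datewheel.lunge(n=33)
·← 1901-06-29
·→ archive.scanf(p=/zonist)
·← []
·→ datewheel.lastday()
·← 1901-06-30
·→ cubby.bind(k=bumubo_ist, v=^)
·← nil
·→ cubby.bind(k=wiro, v=2258-09-26)
·← brestut
·→ cubby.pull(k=wiro)
·← 2258-09-26
·→ cubby.bind(k=snozopror, v=1955-09-26)
·← nil

Answer: 1901-06-30


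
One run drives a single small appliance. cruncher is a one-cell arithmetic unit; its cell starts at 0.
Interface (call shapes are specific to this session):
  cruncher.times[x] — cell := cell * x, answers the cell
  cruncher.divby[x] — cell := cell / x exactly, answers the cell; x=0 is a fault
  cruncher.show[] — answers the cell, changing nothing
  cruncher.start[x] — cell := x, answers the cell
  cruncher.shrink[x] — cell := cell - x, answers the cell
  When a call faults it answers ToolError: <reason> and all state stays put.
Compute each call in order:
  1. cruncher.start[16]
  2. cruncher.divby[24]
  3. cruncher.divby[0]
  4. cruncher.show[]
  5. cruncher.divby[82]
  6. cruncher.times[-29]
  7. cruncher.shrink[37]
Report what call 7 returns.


Step: start[x='16']
Result: 16
Step: divby[x='24']
Result: 2/3
Step: divby[x='0']
Result: ToolError: division by zero
Step: show[]
Result: 2/3
Step: divby[x='82']
Result: 1/123
Step: times[x='-29']
Result: -29/123
Step: shrink[x='37']
Result: -4580/123

Answer: -4580/123


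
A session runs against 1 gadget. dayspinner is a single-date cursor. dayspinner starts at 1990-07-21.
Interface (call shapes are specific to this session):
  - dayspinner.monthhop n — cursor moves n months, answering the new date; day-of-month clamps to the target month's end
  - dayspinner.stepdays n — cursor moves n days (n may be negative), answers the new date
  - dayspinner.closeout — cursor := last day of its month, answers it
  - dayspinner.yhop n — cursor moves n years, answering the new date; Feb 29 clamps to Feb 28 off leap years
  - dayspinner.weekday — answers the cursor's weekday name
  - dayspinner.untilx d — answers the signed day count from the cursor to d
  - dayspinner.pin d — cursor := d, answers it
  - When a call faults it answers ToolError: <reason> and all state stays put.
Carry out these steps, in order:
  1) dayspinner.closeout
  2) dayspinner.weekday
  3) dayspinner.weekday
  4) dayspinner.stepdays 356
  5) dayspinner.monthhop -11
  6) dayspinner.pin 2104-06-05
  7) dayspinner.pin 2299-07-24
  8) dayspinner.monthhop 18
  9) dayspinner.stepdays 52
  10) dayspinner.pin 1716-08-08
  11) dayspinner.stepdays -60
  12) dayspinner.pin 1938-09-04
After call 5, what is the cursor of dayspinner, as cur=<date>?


Answer: cur=1990-08-22

Derivation:
$ dayspinner.closeout
:: 1990-07-31
$ dayspinner.weekday
:: Tuesday
$ dayspinner.weekday
:: Tuesday
$ dayspinner.stepdays n=356
:: 1991-07-22
$ dayspinner.monthhop n=-11
:: 1990-08-22
$ dayspinner.pin d=2104-06-05
:: 2104-06-05
$ dayspinner.pin d=2299-07-24
:: 2299-07-24
$ dayspinner.monthhop n=18
:: 2301-01-24
$ dayspinner.stepdays n=52
:: 2301-03-17
$ dayspinner.pin d=1716-08-08
:: 1716-08-08
$ dayspinner.stepdays n=-60
:: 1716-06-09
$ dayspinner.pin d=1938-09-04
:: 1938-09-04


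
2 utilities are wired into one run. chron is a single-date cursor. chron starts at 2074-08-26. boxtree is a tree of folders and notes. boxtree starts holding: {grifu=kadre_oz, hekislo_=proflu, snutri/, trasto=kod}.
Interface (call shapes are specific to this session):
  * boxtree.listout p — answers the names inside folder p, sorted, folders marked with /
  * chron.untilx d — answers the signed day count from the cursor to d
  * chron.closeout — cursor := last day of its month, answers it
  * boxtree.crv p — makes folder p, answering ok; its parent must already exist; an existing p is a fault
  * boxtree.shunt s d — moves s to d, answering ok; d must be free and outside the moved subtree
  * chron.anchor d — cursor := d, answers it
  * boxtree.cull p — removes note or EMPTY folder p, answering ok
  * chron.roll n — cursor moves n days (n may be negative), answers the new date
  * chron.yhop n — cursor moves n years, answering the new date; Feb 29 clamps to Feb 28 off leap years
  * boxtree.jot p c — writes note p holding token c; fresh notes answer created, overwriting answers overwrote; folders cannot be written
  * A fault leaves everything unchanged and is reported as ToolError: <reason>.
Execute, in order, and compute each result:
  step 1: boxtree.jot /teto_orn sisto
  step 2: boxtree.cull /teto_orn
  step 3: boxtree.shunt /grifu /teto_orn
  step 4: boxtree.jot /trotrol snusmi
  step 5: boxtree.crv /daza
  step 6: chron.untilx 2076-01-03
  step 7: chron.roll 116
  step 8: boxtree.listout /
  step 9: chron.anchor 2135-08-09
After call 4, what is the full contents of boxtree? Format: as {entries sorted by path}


> boxtree.jot p: /teto_orn c: sisto
= created
> boxtree.cull p: /teto_orn
= ok
> boxtree.shunt s: /grifu d: /teto_orn
= ok
> boxtree.jot p: /trotrol c: snusmi
= created
> boxtree.crv p: /daza
= ok
> chron.untilx d: 2076-01-03
= 495
> chron.roll n: 116
= 2074-12-20
> boxtree.listout p: /
= [daza/, hekislo_, snutri/, teto_orn, trasto, trotrol]
> chron.anchor d: 2135-08-09
= 2135-08-09

Answer: {hekislo_=proflu, snutri/, teto_orn=kadre_oz, trasto=kod, trotrol=snusmi}


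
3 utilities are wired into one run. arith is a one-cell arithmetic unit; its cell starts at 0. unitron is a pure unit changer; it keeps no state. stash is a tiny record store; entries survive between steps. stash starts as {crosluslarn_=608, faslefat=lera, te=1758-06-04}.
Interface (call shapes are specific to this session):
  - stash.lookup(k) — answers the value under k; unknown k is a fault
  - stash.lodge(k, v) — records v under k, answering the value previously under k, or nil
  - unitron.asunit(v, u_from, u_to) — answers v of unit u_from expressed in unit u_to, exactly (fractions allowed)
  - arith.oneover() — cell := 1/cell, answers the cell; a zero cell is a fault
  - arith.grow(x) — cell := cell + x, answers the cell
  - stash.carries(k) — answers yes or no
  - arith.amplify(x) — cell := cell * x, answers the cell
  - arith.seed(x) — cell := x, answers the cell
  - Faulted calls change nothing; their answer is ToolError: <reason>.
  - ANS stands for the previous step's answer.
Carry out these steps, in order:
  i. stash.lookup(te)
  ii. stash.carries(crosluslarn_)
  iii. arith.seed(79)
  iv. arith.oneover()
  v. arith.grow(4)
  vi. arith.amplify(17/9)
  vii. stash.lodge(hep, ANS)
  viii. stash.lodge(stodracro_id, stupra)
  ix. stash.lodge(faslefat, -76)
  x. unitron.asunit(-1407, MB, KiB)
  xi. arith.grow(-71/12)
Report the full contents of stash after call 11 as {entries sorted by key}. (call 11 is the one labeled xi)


→ stash.lookup(te)
← 1758-06-04
→ stash.carries(crosluslarn_)
← yes
→ arith.seed(79)
← 79
→ arith.oneover()
← 1/79
→ arith.grow(4)
← 317/79
→ arith.amplify(17/9)
← 5389/711
→ stash.lodge(hep, ANS)
← nil
→ stash.lodge(stodracro_id, stupra)
← nil
→ stash.lodge(faslefat, -76)
← lera
→ unitron.asunit(-1407, MB, KiB)
← -21984375/16
→ arith.grow(-71/12)
← 4729/2844

Answer: {crosluslarn_=608, faslefat=-76, hep=5389/711, stodracro_id=stupra, te=1758-06-04}


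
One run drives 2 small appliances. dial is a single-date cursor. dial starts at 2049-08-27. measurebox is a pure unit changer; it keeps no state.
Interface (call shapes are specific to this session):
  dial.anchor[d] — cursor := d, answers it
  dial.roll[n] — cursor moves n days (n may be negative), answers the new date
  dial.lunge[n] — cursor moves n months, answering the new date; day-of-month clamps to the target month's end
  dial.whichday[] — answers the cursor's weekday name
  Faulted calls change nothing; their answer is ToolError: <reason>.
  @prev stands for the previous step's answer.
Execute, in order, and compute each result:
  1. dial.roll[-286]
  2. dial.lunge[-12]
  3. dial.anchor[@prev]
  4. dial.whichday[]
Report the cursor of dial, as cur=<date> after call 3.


Answer: cur=2047-11-14

Derivation:
Step: dial.roll[n: -286]
Result: 2048-11-14
Step: dial.lunge[n: -12]
Result: 2047-11-14
Step: dial.anchor[d: @prev]
Result: 2047-11-14
Step: dial.whichday[]
Result: Thursday


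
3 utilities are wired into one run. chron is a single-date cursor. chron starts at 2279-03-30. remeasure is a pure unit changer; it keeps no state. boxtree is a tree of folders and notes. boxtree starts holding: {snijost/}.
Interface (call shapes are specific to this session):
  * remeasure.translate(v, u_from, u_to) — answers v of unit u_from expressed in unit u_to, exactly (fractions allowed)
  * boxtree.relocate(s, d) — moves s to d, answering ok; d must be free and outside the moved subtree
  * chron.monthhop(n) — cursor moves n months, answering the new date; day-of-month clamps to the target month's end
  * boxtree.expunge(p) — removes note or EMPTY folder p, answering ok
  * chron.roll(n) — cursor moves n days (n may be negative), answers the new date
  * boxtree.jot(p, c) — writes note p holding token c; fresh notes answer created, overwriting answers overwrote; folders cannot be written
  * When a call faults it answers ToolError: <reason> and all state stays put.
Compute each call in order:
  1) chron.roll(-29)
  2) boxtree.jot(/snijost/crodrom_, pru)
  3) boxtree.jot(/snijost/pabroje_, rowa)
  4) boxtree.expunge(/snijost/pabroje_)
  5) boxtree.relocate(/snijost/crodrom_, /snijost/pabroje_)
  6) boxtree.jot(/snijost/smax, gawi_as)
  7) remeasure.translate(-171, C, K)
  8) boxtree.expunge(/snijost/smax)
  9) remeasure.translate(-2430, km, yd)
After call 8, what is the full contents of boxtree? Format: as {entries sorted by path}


Answer: {snijost/, snijost/pabroje_=pru}

Derivation:
==> roll(n=-29)
<== 2279-03-01
==> jot(p=/snijost/crodrom_, c=pru)
<== created
==> jot(p=/snijost/pabroje_, c=rowa)
<== created
==> expunge(p=/snijost/pabroje_)
<== ok
==> relocate(s=/snijost/crodrom_, d=/snijost/pabroje_)
<== ok
==> jot(p=/snijost/smax, c=gawi_as)
<== created
==> translate(v=-171, u_from=C, u_to=K)
<== 2043/20
==> expunge(p=/snijost/smax)
<== ok
==> translate(v=-2430, u_from=km, u_to=yd)
<== -337500000/127


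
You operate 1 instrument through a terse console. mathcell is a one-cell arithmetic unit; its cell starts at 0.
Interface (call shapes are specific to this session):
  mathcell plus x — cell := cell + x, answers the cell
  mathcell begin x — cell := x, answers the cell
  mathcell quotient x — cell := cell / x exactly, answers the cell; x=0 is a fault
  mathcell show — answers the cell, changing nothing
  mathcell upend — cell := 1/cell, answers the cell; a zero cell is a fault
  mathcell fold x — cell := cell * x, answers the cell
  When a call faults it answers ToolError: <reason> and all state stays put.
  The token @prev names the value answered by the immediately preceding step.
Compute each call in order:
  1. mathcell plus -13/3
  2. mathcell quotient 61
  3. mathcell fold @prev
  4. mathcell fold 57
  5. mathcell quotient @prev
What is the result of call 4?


I call mathcell plus with x='-13/3', → -13/3.
Now I run mathcell quotient with x='61', and see -13/183.
Now I run mathcell fold with x='@prev', which returns 169/33489.
Now I run mathcell fold with x='57', yielding 3211/11163.
I use mathcell quotient with x='@prev', which returns 1.

Answer: 3211/11163


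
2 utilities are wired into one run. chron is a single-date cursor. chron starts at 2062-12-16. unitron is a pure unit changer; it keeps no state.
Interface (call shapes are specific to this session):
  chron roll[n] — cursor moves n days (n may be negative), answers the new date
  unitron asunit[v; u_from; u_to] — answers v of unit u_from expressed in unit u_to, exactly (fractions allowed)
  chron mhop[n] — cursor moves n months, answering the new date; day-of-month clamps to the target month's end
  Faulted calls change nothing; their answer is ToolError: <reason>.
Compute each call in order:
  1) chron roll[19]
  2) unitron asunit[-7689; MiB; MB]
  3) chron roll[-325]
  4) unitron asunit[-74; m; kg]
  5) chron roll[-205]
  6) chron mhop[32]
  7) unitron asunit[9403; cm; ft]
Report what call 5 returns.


% 1. chron roll(n=19) => 2063-01-04
% 2. unitron asunit(v=-7689, u_from=MiB, u_to=MB) => -125976576/15625
% 3. chron roll(n=-325) => 2062-02-13
% 4. unitron asunit(v=-74, u_from=m, u_to=kg) => ToolError: incompatible units
% 5. chron roll(n=-205) => 2061-07-23
% 6. chron mhop(n=32) => 2064-03-23
% 7. unitron asunit(v=9403, u_from=cm, u_to=ft) => 235075/762

Answer: 2061-07-23


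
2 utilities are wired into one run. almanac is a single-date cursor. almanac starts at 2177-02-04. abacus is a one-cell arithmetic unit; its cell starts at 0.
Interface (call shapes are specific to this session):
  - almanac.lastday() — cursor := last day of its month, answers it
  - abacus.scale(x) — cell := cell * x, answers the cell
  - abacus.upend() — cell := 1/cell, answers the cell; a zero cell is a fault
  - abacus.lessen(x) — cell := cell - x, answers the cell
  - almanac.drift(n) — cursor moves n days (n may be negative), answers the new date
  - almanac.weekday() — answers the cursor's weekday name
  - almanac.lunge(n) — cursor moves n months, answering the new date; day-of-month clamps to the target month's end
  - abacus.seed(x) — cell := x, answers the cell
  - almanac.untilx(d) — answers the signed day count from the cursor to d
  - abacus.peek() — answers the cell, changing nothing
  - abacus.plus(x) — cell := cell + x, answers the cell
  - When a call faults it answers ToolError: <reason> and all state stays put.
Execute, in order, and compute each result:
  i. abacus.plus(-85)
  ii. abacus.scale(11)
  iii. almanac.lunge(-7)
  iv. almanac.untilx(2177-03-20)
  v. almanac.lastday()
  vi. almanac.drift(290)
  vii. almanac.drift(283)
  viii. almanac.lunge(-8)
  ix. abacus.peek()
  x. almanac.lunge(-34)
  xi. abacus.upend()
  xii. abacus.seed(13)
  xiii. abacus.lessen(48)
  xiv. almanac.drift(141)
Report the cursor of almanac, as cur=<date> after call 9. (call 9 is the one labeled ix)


~$ abacus.plus x→-85
:: -85
~$ abacus.scale x→11
:: -935
~$ almanac.lunge n→-7
:: 2176-07-04
~$ almanac.untilx d→2177-03-20
:: 259
~$ almanac.lastday
:: 2176-07-31
~$ almanac.drift n→290
:: 2177-05-17
~$ almanac.drift n→283
:: 2178-02-24
~$ almanac.lunge n→-8
:: 2177-06-24
~$ abacus.peek
:: -935
~$ almanac.lunge n→-34
:: 2174-08-24
~$ abacus.upend
:: -1/935
~$ abacus.seed x→13
:: 13
~$ abacus.lessen x→48
:: -35
~$ almanac.drift n→141
:: 2175-01-12

Answer: cur=2177-06-24


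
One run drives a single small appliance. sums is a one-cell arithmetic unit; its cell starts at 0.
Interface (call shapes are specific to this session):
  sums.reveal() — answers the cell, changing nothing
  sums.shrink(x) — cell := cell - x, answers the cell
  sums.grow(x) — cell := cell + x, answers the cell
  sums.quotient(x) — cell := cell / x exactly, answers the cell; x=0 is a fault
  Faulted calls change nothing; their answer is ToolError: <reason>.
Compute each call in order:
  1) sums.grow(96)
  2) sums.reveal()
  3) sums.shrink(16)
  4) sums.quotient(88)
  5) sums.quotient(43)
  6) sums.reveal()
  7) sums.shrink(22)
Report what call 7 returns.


Answer: -10396/473

Derivation:
>>> grow 96
= 96
>>> reveal
= 96
>>> shrink 16
= 80
>>> quotient 88
= 10/11
>>> quotient 43
= 10/473
>>> reveal
= 10/473
>>> shrink 22
= -10396/473


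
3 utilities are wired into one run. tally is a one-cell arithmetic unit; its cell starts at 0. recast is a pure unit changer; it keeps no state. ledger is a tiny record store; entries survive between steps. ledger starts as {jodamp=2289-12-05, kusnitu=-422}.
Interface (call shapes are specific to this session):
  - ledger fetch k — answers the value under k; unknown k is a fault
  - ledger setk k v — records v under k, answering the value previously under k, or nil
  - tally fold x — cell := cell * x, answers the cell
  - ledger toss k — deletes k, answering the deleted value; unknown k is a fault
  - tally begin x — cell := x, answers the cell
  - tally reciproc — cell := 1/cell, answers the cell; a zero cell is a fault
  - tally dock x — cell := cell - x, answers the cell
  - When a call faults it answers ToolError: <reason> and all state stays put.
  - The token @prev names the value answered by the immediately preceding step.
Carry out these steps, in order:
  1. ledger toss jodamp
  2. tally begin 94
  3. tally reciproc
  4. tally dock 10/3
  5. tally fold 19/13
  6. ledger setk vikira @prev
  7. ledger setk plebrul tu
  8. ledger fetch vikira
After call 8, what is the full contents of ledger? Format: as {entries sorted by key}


Answer: {kusnitu=-422, plebrul=tu, vikira=-17803/3666}

Derivation:
$ ledger toss k=jodamp
  2289-12-05
$ tally begin x=94
  94
$ tally reciproc
  1/94
$ tally dock x=10/3
  -937/282
$ tally fold x=19/13
  -17803/3666
$ ledger setk k=vikira v=@prev
  nil
$ ledger setk k=plebrul v=tu
  nil
$ ledger fetch k=vikira
  -17803/3666


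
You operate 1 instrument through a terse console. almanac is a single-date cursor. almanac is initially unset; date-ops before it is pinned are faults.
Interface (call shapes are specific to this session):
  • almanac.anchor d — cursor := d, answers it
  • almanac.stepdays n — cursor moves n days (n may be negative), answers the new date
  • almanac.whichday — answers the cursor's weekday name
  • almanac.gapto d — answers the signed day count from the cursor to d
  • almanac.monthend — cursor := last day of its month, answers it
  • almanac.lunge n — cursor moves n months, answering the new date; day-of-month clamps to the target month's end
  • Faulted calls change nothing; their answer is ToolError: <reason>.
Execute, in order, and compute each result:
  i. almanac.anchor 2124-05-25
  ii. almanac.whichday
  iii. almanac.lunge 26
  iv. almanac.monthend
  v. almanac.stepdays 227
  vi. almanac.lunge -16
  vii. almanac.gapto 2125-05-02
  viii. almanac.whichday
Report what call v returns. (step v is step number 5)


Answer: 2127-03-15

Derivation:
>> anchor(d→2124-05-25)
<< 2124-05-25
>> whichday()
<< Thursday
>> lunge(n→26)
<< 2126-07-25
>> monthend()
<< 2126-07-31
>> stepdays(n→227)
<< 2127-03-15
>> lunge(n→-16)
<< 2125-11-15
>> gapto(d→2125-05-02)
<< -197
>> whichday()
<< Thursday


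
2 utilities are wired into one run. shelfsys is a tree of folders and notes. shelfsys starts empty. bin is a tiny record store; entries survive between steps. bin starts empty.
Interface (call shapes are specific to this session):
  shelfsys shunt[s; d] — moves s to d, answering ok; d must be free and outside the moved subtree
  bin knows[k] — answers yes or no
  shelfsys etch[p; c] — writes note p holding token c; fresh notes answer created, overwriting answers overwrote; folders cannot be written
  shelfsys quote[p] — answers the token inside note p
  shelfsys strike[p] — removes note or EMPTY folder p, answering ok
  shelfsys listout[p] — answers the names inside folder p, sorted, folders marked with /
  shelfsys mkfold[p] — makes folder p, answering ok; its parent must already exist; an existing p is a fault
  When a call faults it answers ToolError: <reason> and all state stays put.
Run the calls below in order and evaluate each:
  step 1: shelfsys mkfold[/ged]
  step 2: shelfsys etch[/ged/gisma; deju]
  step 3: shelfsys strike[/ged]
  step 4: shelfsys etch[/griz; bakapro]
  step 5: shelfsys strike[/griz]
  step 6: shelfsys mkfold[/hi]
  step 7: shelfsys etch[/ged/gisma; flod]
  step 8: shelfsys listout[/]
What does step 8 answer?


→ shelfsys mkfold(p='/ged')
← ok
→ shelfsys etch(p='/ged/gisma', c='deju')
← created
→ shelfsys strike(p='/ged')
← ToolError: not empty
→ shelfsys etch(p='/griz', c='bakapro')
← created
→ shelfsys strike(p='/griz')
← ok
→ shelfsys mkfold(p='/hi')
← ok
→ shelfsys etch(p='/ged/gisma', c='flod')
← overwrote
→ shelfsys listout(p='/')
← [ged/, hi/]

Answer: [ged/, hi/]
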